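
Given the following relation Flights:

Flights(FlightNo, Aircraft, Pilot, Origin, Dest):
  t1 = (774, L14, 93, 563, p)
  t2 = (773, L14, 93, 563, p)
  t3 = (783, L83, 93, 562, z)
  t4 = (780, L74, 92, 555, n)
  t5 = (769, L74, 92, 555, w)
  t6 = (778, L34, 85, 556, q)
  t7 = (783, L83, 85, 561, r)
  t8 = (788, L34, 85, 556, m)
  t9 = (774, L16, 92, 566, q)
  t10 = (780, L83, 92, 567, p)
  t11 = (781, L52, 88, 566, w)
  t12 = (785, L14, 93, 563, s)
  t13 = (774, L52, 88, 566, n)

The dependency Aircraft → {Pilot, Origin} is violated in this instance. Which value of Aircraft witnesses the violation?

Aircraft=L14: rows 1, 2, 12 → {Pilot,Origin} = (93, 563), (93, 563), (93, 563) ✓
Aircraft=L83: rows 3, 7, 10 → {Pilot,Origin} takes values {(93, 562), (85, 561), (92, 567)} — violation
Aircraft=L74: rows 4, 5 → {Pilot,Origin} = (92, 555), (92, 555) ✓
Aircraft=L34: rows 6, 8 → {Pilot,Origin} = (85, 556), (85, 556) ✓
Aircraft=L16: row 9 → {Pilot,Origin} = (92, 566) ✓
Aircraft=L52: rows 11, 13 → {Pilot,Origin} = (88, 566), (88, 566) ✓
The only Aircraft value with inconsistent RHS is Aircraft=L83.

L83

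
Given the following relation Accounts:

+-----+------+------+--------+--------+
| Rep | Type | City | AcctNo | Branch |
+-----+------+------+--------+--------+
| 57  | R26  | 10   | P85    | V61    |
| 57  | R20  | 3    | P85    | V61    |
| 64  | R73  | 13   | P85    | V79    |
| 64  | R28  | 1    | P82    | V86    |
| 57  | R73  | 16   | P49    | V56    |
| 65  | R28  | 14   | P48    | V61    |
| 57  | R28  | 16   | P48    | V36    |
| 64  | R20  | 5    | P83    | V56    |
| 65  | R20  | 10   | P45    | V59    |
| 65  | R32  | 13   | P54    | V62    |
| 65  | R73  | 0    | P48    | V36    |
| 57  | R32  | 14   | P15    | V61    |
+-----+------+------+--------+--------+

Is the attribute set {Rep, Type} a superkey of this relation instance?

Yes

All 12 rows have distinct {Rep, Type} values, so {Rep, Type} → (all attributes) holds and {Rep, Type} is a superkey.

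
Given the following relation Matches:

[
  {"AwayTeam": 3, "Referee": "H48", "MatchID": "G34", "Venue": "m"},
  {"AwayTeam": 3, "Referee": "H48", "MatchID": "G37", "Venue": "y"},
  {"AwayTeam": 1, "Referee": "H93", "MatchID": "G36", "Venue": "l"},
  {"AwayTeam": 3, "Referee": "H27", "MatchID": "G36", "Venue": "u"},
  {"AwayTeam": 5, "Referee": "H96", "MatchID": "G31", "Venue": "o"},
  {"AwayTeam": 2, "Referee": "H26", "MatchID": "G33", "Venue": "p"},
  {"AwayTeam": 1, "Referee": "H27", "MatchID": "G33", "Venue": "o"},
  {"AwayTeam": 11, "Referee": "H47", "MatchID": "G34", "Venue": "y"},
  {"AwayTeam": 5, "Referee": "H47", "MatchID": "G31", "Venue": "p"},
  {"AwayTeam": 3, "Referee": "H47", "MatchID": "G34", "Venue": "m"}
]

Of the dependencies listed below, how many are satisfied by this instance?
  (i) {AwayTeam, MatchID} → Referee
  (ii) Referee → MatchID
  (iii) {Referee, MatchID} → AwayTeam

0

(i) {AwayTeam, MatchID} → Referee: (AwayTeam=3, MatchID=G34): 2 rows → Referee takes values {H48, H47} — violation; (AwayTeam=5, MatchID=G31): 2 rows → Referee takes values {H96, H47} — violation — fails.
(ii) Referee → MatchID: Referee=H48: 2 rows → MatchID takes values {G34, G37} — violation; Referee=H27: 2 rows → MatchID takes values {G36, G33} — violation; Referee=H47: 3 rows → MatchID takes values {G34, G31} — violation — fails.
(iii) {Referee, MatchID} → AwayTeam: (Referee=H47, MatchID=G34): 2 rows → AwayTeam takes values {11, 3} — violation — fails.
None of the 3 dependencies hold.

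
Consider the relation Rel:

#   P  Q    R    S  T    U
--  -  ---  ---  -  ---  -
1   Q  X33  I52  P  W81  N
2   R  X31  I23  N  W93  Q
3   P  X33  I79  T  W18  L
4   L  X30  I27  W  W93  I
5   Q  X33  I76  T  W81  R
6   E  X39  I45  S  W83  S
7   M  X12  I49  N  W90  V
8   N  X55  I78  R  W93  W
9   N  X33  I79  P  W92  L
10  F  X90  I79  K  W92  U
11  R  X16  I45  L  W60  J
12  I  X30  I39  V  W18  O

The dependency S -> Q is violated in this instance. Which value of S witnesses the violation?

N

S=P: rows 1, 9 → Q = X33, X33 ✓
S=N: rows 2, 7 → Q takes values {X31, X12} — violation
S=T: rows 3, 5 → Q = X33, X33 ✓
S=W: row 4 → Q = X30 ✓
S=S: row 6 → Q = X39 ✓
S=R: row 8 → Q = X55 ✓
S=K: row 10 → Q = X90 ✓
S=L: row 11 → Q = X16 ✓
S=V: row 12 → Q = X30 ✓
The only S value with inconsistent Q is S=N.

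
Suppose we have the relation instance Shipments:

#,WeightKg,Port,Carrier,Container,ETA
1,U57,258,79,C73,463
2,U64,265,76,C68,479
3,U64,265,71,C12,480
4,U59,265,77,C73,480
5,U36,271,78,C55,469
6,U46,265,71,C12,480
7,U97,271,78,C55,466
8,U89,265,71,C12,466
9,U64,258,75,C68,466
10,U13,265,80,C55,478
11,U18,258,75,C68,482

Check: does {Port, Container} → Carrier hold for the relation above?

(Port=258, Container=C73): row 1 → Carrier = 79 ✓
(Port=265, Container=C68): row 2 → Carrier = 76 ✓
(Port=265, Container=C12): rows 3, 6, 8 → Carrier = 71, 71, 71 ✓
(Port=265, Container=C73): row 4 → Carrier = 77 ✓
(Port=271, Container=C55): rows 5, 7 → Carrier = 78, 78 ✓
(Port=258, Container=C68): rows 9, 11 → Carrier = 75, 75 ✓
(Port=265, Container=C55): row 10 → Carrier = 80 ✓
Every {Port, Container} value is associated with a single Carrier value, so {Port, Container} → Carrier holds.

Yes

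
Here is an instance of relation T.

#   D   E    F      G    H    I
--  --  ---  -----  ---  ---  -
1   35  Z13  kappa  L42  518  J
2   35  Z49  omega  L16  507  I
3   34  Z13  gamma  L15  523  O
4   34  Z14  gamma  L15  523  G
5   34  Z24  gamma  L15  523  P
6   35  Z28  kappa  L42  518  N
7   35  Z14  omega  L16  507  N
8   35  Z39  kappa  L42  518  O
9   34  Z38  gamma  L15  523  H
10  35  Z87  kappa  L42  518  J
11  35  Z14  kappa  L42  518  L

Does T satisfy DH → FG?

Yes

(D=35, H=518): rows 1, 6, 8, 10, 11 → {F,G} = (kappa, L42), (kappa, L42), (kappa, L42), (kappa, L42), (kappa, L42) ✓
(D=35, H=507): rows 2, 7 → {F,G} = (omega, L16), (omega, L16) ✓
(D=34, H=523): rows 3, 4, 5, 9 → {F,G} = (gamma, L15), (gamma, L15), (gamma, L15), (gamma, L15) ✓
Every DH value is associated with a single FG value, so DH → FG holds.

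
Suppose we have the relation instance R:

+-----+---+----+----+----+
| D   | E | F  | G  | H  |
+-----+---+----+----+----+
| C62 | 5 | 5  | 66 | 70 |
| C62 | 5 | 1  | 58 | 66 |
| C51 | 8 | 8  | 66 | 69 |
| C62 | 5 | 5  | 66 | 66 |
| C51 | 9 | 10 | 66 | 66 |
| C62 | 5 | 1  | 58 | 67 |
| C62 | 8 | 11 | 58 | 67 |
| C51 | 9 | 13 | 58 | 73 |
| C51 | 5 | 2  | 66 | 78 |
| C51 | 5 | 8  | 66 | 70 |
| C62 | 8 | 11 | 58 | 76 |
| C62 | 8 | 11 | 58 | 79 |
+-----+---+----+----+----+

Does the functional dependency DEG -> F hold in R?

(D=C62, E=5, G=66): 2 rows → F = 5, 5 ✓
(D=C62, E=5, G=58): 2 rows → F = 1, 1 ✓
(D=C51, E=8, G=66): 1 row → F = 8 ✓
(D=C51, E=9, G=66): 1 row → F = 10 ✓
(D=C62, E=8, G=58): 3 rows → F = 11, 11, 11 ✓
(D=C51, E=9, G=58): 1 row → F = 13 ✓
(D=C51, E=5, G=66): 2 rows → F takes values {2, 8} — violation
Two rows agree on DEG but differ on F, so DEG -> F does not hold.

No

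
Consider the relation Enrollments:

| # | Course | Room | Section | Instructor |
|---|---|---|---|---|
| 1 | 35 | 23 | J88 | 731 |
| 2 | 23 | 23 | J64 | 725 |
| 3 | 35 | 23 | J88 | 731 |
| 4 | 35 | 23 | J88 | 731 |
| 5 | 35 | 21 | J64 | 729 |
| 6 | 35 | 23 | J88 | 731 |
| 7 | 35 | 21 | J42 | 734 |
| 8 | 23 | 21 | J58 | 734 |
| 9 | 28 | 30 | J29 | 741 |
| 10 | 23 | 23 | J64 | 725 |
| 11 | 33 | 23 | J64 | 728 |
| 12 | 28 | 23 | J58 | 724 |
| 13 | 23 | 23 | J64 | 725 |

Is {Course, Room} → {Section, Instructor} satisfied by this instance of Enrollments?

(Course=35, Room=23): rows 1, 3, 4, 6 → {Section,Instructor} = (J88, 731), (J88, 731), (J88, 731), (J88, 731) ✓
(Course=23, Room=23): rows 2, 10, 13 → {Section,Instructor} = (J64, 725), (J64, 725), (J64, 725) ✓
(Course=35, Room=21): rows 5, 7 → {Section,Instructor} takes values {(J64, 729), (J42, 734)} — violation
(Course=23, Room=21): row 8 → {Section,Instructor} = (J58, 734) ✓
(Course=28, Room=30): row 9 → {Section,Instructor} = (J29, 741) ✓
(Course=33, Room=23): row 11 → {Section,Instructor} = (J64, 728) ✓
(Course=28, Room=23): row 12 → {Section,Instructor} = (J58, 724) ✓
Two rows agree on {Course, Room} but differ on {Section, Instructor}, so {Course, Room} → {Section, Instructor} does not hold.

No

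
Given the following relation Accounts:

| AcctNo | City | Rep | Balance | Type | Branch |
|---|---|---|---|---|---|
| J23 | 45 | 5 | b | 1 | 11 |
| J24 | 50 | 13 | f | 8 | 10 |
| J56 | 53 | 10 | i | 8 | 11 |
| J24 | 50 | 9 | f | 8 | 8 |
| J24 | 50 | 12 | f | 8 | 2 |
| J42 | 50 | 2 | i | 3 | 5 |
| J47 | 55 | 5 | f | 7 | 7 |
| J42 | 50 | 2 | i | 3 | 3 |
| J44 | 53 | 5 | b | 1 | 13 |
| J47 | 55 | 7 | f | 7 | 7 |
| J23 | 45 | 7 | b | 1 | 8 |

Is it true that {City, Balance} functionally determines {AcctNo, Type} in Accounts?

Yes

(City=45, Balance=b): 2 rows → {AcctNo,Type} = (J23, 1), (J23, 1) ✓
(City=50, Balance=f): 3 rows → {AcctNo,Type} = (J24, 8), (J24, 8), (J24, 8) ✓
(City=53, Balance=i): 1 row → {AcctNo,Type} = (J56, 8) ✓
(City=50, Balance=i): 2 rows → {AcctNo,Type} = (J42, 3), (J42, 3) ✓
(City=55, Balance=f): 2 rows → {AcctNo,Type} = (J47, 7), (J47, 7) ✓
(City=53, Balance=b): 1 row → {AcctNo,Type} = (J44, 1) ✓
Every {City, Balance} value is associated with a single {AcctNo, Type} value, so {City, Balance} → {AcctNo, Type} holds.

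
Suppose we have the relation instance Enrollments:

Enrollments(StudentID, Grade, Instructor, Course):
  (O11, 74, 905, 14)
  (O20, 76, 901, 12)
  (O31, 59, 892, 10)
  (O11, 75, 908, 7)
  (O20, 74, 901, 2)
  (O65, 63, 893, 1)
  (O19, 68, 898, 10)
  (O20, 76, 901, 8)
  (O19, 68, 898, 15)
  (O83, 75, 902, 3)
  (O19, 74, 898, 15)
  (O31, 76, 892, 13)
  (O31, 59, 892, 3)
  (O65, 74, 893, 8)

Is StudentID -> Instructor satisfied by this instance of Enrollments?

StudentID=O11: 2 rows → Instructor takes values {905, 908} — violation
StudentID=O20: 3 rows → Instructor = 901, 901, 901 ✓
StudentID=O31: 3 rows → Instructor = 892, 892, 892 ✓
StudentID=O65: 2 rows → Instructor = 893, 893 ✓
StudentID=O19: 3 rows → Instructor = 898, 898, 898 ✓
StudentID=O83: 1 row → Instructor = 902 ✓
Two rows agree on StudentID but differ on Instructor, so StudentID -> Instructor does not hold.

No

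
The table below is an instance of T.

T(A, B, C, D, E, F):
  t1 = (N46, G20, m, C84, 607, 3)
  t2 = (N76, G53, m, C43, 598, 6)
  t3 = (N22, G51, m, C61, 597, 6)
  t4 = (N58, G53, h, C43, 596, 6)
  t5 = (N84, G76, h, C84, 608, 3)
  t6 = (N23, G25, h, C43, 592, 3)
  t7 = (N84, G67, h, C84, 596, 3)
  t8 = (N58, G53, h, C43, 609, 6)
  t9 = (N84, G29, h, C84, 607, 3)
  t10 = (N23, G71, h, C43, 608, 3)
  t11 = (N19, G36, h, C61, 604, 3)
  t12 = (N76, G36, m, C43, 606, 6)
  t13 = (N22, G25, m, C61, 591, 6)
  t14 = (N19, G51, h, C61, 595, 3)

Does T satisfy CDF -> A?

(C=m, D=C84, F=3): row 1 → A = N46 ✓
(C=m, D=C43, F=6): rows 2, 12 → A = N76, N76 ✓
(C=m, D=C61, F=6): rows 3, 13 → A = N22, N22 ✓
(C=h, D=C43, F=6): rows 4, 8 → A = N58, N58 ✓
(C=h, D=C84, F=3): rows 5, 7, 9 → A = N84, N84, N84 ✓
(C=h, D=C43, F=3): rows 6, 10 → A = N23, N23 ✓
(C=h, D=C61, F=3): rows 11, 14 → A = N19, N19 ✓
Every CDF value is associated with a single A value, so CDF -> A holds.

Yes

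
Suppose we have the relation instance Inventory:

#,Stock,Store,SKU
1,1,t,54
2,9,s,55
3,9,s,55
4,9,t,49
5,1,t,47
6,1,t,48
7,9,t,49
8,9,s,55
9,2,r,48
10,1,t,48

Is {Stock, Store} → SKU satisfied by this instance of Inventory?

(Stock=1, Store=t): rows 1, 5, 6, 10 → SKU takes values {54, 47, 48} — violation
(Stock=9, Store=s): rows 2, 3, 8 → SKU = 55, 55, 55 ✓
(Stock=9, Store=t): rows 4, 7 → SKU = 49, 49 ✓
(Stock=2, Store=r): row 9 → SKU = 48 ✓
Two rows agree on {Stock, Store} but differ on SKU, so {Stock, Store} → SKU does not hold.

No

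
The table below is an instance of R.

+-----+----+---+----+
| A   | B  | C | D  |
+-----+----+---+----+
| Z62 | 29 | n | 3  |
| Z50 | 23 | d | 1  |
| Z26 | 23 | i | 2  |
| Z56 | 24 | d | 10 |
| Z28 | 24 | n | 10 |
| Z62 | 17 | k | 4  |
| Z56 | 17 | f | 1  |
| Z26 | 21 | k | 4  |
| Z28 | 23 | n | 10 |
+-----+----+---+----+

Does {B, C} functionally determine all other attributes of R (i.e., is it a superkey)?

Yes

All 9 rows have distinct {B, C} values, so {B, C} → (all attributes) holds and {B, C} is a superkey.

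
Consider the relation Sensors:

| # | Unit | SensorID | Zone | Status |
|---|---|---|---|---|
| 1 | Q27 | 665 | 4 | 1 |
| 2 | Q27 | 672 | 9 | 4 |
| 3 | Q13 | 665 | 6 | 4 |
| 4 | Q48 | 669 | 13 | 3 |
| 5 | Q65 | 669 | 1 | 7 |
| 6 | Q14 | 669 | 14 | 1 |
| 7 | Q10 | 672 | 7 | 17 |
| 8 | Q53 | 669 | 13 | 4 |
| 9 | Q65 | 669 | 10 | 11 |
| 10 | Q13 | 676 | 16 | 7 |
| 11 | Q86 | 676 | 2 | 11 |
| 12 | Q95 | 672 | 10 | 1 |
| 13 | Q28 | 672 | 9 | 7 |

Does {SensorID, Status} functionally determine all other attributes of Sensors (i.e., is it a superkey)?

All 13 rows have distinct {SensorID, Status} values, so {SensorID, Status} → (all attributes) holds and {SensorID, Status} is a superkey.

Yes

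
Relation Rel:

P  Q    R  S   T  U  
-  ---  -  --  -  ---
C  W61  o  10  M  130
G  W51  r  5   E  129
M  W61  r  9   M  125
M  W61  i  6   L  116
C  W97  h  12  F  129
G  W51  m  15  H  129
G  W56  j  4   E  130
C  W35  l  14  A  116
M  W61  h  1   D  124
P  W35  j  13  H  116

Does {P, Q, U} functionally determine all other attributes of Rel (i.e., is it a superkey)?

Two distinct rows share (P=G, Q=W51, U=129), so {P, Q, U} does not determine every attribute — not a superkey.

No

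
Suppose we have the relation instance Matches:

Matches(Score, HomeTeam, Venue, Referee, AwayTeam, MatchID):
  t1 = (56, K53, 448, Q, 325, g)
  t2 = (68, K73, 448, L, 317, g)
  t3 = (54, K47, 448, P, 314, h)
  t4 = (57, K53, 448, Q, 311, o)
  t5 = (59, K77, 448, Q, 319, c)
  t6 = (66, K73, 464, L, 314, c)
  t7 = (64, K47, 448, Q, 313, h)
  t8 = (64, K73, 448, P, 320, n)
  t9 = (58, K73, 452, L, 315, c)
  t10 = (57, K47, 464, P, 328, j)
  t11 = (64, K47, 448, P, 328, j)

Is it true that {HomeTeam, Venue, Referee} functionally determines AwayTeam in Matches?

No

(HomeTeam=K53, Venue=448, Referee=Q): rows 1, 4 → AwayTeam takes values {325, 311} — violation
(HomeTeam=K73, Venue=448, Referee=L): row 2 → AwayTeam = 317 ✓
(HomeTeam=K47, Venue=448, Referee=P): rows 3, 11 → AwayTeam takes values {314, 328} — violation
(HomeTeam=K77, Venue=448, Referee=Q): row 5 → AwayTeam = 319 ✓
(HomeTeam=K73, Venue=464, Referee=L): row 6 → AwayTeam = 314 ✓
(HomeTeam=K47, Venue=448, Referee=Q): row 7 → AwayTeam = 313 ✓
(HomeTeam=K73, Venue=448, Referee=P): row 8 → AwayTeam = 320 ✓
(HomeTeam=K73, Venue=452, Referee=L): row 9 → AwayTeam = 315 ✓
(HomeTeam=K47, Venue=464, Referee=P): row 10 → AwayTeam = 328 ✓
Two rows agree on {HomeTeam, Venue, Referee} but differ on AwayTeam, so {HomeTeam, Venue, Referee} -> AwayTeam does not hold.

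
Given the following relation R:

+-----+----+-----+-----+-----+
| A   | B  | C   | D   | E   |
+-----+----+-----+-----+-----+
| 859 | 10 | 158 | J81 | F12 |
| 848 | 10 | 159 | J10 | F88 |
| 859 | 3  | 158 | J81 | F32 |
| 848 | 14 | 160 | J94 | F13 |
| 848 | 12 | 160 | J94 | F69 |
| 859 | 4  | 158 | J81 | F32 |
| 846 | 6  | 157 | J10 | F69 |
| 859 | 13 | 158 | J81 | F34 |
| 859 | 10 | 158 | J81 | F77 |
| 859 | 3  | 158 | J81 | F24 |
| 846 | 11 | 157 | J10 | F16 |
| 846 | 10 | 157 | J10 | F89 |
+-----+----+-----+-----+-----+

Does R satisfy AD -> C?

(A=859, D=J81): 6 rows → C = 158, 158, 158, 158, 158, 158 ✓
(A=848, D=J10): 1 row → C = 159 ✓
(A=848, D=J94): 2 rows → C = 160, 160 ✓
(A=846, D=J10): 3 rows → C = 157, 157, 157 ✓
Every AD value is associated with a single C value, so AD -> C holds.

Yes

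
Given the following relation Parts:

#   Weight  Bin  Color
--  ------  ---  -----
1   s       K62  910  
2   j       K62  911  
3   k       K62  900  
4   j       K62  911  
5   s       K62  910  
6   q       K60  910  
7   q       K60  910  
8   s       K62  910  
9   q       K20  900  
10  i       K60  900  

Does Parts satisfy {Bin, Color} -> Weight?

(Bin=K62, Color=910): rows 1, 5, 8 → Weight = s, s, s ✓
(Bin=K62, Color=911): rows 2, 4 → Weight = j, j ✓
(Bin=K62, Color=900): row 3 → Weight = k ✓
(Bin=K60, Color=910): rows 6, 7 → Weight = q, q ✓
(Bin=K20, Color=900): row 9 → Weight = q ✓
(Bin=K60, Color=900): row 10 → Weight = i ✓
Every {Bin, Color} value is associated with a single Weight value, so {Bin, Color} -> Weight holds.

Yes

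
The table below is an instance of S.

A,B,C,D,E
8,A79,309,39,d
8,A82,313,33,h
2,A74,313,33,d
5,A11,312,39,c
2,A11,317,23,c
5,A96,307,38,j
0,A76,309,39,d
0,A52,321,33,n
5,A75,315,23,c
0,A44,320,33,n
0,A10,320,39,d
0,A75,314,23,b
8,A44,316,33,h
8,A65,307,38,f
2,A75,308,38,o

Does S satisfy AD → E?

Yes

(A=8, D=39): 1 row → E = d ✓
(A=8, D=33): 2 rows → E = h, h ✓
(A=2, D=33): 1 row → E = d ✓
(A=5, D=39): 1 row → E = c ✓
(A=2, D=23): 1 row → E = c ✓
(A=5, D=38): 1 row → E = j ✓
(A=0, D=39): 2 rows → E = d, d ✓
(A=0, D=33): 2 rows → E = n, n ✓
(A=5, D=23): 1 row → E = c ✓
(A=0, D=23): 1 row → E = b ✓
(A=8, D=38): 1 row → E = f ✓
(A=2, D=38): 1 row → E = o ✓
Every AD value is associated with a single E value, so AD → E holds.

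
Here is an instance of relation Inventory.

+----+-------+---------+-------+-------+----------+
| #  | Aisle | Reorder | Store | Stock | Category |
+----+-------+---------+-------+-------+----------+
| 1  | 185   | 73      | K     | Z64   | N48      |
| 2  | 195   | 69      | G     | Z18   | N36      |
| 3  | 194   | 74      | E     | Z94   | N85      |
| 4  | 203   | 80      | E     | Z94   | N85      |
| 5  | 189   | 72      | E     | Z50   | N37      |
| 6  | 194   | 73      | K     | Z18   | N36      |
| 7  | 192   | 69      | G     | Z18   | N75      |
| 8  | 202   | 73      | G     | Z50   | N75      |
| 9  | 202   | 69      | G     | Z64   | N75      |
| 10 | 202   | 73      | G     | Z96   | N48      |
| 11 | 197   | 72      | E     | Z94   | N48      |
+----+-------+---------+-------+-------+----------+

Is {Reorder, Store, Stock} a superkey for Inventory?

No

Rows 2 and 7 have the same {Reorder, Store, Stock} value (Reorder=69, Store=G, Stock=Z18) but are distinct tuples, so {Reorder, Store, Stock} does not determine every attribute — not a superkey.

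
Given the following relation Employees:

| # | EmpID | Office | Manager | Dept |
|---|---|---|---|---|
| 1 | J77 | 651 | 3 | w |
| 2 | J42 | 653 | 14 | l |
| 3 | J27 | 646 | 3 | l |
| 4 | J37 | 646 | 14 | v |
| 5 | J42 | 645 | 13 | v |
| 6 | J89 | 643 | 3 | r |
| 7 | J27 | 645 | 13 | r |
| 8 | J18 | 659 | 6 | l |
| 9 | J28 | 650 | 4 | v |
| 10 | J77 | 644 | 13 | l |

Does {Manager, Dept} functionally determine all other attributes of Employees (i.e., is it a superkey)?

Yes

All 10 rows have distinct {Manager, Dept} values, so {Manager, Dept} → (all attributes) holds and {Manager, Dept} is a superkey.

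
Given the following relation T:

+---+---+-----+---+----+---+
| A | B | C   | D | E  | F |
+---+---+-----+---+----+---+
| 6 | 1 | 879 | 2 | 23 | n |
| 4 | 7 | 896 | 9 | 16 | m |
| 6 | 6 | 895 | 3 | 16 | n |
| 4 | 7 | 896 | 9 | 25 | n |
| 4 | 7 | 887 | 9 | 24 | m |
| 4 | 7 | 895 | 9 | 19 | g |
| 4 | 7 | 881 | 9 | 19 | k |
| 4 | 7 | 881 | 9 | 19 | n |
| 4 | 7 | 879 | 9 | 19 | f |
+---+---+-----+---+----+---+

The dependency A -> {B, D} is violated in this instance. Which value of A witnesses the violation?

6

A=6: 2 rows → {B,D} takes values {(1, 2), (6, 3)} — violation
A=4: 7 rows → {B,D} = (7, 9), (7, 9), (7, 9), (7, 9), (7, 9), (7, 9), (7, 9) ✓
The only A value with inconsistent RHS is A=6.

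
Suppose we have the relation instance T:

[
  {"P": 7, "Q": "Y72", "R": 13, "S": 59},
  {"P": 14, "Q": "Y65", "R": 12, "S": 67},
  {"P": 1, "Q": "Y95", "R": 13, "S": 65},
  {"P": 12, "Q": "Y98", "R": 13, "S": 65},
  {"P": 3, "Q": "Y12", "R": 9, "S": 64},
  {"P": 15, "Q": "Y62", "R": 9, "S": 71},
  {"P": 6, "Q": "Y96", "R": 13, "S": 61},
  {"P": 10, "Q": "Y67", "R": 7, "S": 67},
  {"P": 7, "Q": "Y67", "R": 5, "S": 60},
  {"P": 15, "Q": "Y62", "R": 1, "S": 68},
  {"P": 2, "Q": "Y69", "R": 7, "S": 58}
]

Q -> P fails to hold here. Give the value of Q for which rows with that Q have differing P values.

Q=Y72: 1 row → P = 7 ✓
Q=Y65: 1 row → P = 14 ✓
Q=Y95: 1 row → P = 1 ✓
Q=Y98: 1 row → P = 12 ✓
Q=Y12: 1 row → P = 3 ✓
Q=Y62: 2 rows → P = 15, 15 ✓
Q=Y96: 1 row → P = 6 ✓
Q=Y67: 2 rows → P takes values {10, 7} — violation
Q=Y69: 1 row → P = 2 ✓
The only Q value with inconsistent P is Q=Y67.

Y67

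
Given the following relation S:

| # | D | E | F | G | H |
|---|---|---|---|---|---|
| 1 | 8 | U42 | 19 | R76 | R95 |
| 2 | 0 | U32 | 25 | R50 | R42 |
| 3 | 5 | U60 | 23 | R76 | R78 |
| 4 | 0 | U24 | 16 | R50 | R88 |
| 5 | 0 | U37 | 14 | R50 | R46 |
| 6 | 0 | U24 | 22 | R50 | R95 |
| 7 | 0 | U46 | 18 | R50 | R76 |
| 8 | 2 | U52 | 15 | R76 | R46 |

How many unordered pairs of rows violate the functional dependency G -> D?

3

G=R76: violating pairs (1,3), (1,8), (3,8) — 3 pairs.
G=R50: all 5 rows agree on D — 0 pairs.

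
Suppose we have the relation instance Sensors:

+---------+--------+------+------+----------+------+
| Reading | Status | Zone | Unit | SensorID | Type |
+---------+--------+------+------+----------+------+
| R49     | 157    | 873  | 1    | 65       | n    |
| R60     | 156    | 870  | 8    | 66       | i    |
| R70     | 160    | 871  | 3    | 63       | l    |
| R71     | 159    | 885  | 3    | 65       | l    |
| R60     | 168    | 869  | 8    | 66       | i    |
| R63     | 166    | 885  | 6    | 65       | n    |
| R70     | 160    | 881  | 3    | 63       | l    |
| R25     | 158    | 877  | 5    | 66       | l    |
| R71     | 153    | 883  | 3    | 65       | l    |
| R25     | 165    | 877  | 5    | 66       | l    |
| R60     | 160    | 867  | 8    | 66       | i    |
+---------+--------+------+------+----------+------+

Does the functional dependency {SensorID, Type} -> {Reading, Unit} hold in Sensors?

No

(SensorID=65, Type=n): 2 rows → {Reading,Unit} takes values {(R49, 1), (R63, 6)} — violation
(SensorID=66, Type=i): 3 rows → {Reading,Unit} = (R60, 8), (R60, 8), (R60, 8) ✓
(SensorID=63, Type=l): 2 rows → {Reading,Unit} = (R70, 3), (R70, 3) ✓
(SensorID=65, Type=l): 2 rows → {Reading,Unit} = (R71, 3), (R71, 3) ✓
(SensorID=66, Type=l): 2 rows → {Reading,Unit} = (R25, 5), (R25, 5) ✓
Two rows agree on {SensorID, Type} but differ on {Reading, Unit}, so {SensorID, Type} -> {Reading, Unit} does not hold.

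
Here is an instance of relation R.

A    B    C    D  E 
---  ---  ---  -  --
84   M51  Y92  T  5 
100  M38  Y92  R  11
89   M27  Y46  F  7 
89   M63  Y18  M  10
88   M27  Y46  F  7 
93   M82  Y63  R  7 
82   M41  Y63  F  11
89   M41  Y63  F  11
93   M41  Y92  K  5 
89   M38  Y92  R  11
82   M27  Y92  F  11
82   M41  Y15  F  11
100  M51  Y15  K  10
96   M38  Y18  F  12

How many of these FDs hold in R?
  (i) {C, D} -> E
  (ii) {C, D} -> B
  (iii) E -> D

2

(i) {C, D} -> E: every LHS value maps to a single RHS value — holds.
(ii) {C, D} -> B: every LHS value maps to a single RHS value — holds.
(iii) E -> D: E=5: 2 rows → D takes values {T, K} — violation; E=11: 6 rows → D takes values {R, F} — violation; E=7: 3 rows → D takes values {F, R} — violation; E=10: 2 rows → D takes values {M, K} — violation — fails.
2 of the 3 dependencies hold.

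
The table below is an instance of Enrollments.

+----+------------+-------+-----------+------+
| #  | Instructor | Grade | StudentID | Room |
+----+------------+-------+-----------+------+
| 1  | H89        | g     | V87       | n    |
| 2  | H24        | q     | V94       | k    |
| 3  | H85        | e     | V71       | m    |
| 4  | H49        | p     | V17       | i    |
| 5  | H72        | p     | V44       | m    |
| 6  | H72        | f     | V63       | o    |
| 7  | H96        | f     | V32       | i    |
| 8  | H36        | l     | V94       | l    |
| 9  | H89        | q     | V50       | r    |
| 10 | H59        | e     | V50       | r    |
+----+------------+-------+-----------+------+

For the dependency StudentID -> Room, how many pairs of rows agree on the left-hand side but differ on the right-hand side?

1

StudentID=V94: violating pairs (2,8) — 1 pair.
StudentID=V50: all 2 rows agree on Room — 0 pairs.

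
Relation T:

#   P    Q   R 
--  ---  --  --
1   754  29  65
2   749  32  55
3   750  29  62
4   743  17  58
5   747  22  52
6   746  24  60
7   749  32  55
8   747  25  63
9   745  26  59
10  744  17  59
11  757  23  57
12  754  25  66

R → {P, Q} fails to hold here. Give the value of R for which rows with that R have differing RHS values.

59

R=65: row 1 → {P,Q} = (754, 29) ✓
R=55: rows 2, 7 → {P,Q} = (749, 32), (749, 32) ✓
R=62: row 3 → {P,Q} = (750, 29) ✓
R=58: row 4 → {P,Q} = (743, 17) ✓
R=52: row 5 → {P,Q} = (747, 22) ✓
R=60: row 6 → {P,Q} = (746, 24) ✓
R=63: row 8 → {P,Q} = (747, 25) ✓
R=59: rows 9, 10 → {P,Q} takes values {(745, 26), (744, 17)} — violation
R=57: row 11 → {P,Q} = (757, 23) ✓
R=66: row 12 → {P,Q} = (754, 25) ✓
The only R value with inconsistent RHS is R=59.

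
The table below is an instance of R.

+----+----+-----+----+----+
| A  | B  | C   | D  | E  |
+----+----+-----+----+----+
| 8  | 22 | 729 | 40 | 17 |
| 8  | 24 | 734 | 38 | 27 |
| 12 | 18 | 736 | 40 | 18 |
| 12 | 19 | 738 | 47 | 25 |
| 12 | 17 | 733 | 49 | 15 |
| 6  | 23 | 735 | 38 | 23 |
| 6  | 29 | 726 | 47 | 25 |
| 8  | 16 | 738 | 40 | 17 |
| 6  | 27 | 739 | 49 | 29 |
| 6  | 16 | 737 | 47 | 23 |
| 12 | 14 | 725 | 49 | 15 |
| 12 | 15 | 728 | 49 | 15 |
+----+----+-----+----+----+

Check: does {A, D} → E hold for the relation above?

(A=8, D=40): 2 rows → E = 17, 17 ✓
(A=8, D=38): 1 row → E = 27 ✓
(A=12, D=40): 1 row → E = 18 ✓
(A=12, D=47): 1 row → E = 25 ✓
(A=12, D=49): 3 rows → E = 15, 15, 15 ✓
(A=6, D=38): 1 row → E = 23 ✓
(A=6, D=47): 2 rows → E takes values {25, 23} — violation
(A=6, D=49): 1 row → E = 29 ✓
Two rows agree on {A, D} but differ on E, so {A, D} → E does not hold.

No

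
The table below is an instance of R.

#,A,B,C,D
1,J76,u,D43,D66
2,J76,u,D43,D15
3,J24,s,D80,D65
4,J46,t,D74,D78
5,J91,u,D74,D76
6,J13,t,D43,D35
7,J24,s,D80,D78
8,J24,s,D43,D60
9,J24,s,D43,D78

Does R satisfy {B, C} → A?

(B=u, C=D43): rows 1, 2 → A = J76, J76 ✓
(B=s, C=D80): rows 3, 7 → A = J24, J24 ✓
(B=t, C=D74): row 4 → A = J46 ✓
(B=u, C=D74): row 5 → A = J91 ✓
(B=t, C=D43): row 6 → A = J13 ✓
(B=s, C=D43): rows 8, 9 → A = J24, J24 ✓
Every {B, C} value is associated with a single A value, so {B, C} → A holds.

Yes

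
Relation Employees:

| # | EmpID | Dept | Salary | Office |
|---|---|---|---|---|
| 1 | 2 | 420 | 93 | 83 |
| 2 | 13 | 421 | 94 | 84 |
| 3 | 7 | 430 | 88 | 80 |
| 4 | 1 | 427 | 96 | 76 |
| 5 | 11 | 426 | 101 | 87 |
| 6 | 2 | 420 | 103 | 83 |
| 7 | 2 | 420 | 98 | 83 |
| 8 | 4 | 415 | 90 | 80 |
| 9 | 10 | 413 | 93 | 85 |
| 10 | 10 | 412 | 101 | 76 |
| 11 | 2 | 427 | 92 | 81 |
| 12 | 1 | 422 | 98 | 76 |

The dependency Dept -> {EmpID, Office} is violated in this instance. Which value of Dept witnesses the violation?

Dept=420: rows 1, 6, 7 → {EmpID,Office} = (2, 83), (2, 83), (2, 83) ✓
Dept=421: row 2 → {EmpID,Office} = (13, 84) ✓
Dept=430: row 3 → {EmpID,Office} = (7, 80) ✓
Dept=427: rows 4, 11 → {EmpID,Office} takes values {(1, 76), (2, 81)} — violation
Dept=426: row 5 → {EmpID,Office} = (11, 87) ✓
Dept=415: row 8 → {EmpID,Office} = (4, 80) ✓
Dept=413: row 9 → {EmpID,Office} = (10, 85) ✓
Dept=412: row 10 → {EmpID,Office} = (10, 76) ✓
Dept=422: row 12 → {EmpID,Office} = (1, 76) ✓
The only Dept value with inconsistent RHS is Dept=427.

427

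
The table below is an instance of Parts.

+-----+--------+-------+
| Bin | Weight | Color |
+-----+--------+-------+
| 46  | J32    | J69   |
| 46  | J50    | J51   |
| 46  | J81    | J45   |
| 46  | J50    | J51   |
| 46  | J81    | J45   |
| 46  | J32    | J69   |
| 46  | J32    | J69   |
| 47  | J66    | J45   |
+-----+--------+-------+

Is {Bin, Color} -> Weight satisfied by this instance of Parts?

(Bin=46, Color=J69): 3 rows → Weight = J32, J32, J32 ✓
(Bin=46, Color=J51): 2 rows → Weight = J50, J50 ✓
(Bin=46, Color=J45): 2 rows → Weight = J81, J81 ✓
(Bin=47, Color=J45): 1 row → Weight = J66 ✓
Every {Bin, Color} value is associated with a single Weight value, so {Bin, Color} -> Weight holds.

Yes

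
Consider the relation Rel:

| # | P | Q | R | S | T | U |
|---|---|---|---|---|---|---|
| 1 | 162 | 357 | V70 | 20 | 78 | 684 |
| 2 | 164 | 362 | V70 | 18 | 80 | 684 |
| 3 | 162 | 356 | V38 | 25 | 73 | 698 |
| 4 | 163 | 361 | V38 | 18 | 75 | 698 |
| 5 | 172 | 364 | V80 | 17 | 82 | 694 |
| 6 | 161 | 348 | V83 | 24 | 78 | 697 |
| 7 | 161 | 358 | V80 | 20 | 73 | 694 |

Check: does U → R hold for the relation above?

U=684: rows 1, 2 → R = V70, V70 ✓
U=698: rows 3, 4 → R = V38, V38 ✓
U=694: rows 5, 7 → R = V80, V80 ✓
U=697: row 6 → R = V83 ✓
Every U value is associated with a single R value, so U → R holds.

Yes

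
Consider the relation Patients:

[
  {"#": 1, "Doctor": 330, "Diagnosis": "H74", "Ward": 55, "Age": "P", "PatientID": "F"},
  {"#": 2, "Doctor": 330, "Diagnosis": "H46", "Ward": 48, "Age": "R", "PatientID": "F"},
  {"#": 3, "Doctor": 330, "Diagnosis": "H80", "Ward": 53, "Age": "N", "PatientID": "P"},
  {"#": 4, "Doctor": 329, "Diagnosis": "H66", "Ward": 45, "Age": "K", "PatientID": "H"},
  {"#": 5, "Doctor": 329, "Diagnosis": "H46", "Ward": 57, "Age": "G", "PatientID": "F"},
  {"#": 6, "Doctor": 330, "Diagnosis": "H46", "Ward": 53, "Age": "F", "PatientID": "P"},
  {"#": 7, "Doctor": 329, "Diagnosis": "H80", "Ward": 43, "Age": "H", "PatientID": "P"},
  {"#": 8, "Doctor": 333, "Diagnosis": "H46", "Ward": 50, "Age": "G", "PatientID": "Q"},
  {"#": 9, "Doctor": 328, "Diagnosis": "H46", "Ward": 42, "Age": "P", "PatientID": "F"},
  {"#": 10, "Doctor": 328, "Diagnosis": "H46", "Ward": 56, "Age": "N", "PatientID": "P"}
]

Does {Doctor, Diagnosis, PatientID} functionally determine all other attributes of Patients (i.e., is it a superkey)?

Yes

All 10 rows have distinct {Doctor, Diagnosis, PatientID} values, so {Doctor, Diagnosis, PatientID} → (all attributes) holds and {Doctor, Diagnosis, PatientID} is a superkey.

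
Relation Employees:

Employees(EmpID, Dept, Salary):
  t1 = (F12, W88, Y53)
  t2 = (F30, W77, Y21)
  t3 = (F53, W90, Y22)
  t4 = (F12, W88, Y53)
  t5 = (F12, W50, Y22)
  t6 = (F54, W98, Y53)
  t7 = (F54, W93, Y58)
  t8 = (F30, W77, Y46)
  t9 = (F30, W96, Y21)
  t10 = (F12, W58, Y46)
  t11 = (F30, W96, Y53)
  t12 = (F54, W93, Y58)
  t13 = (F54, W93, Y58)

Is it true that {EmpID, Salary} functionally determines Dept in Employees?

(EmpID=F12, Salary=Y53): rows 1, 4 → Dept = W88, W88 ✓
(EmpID=F30, Salary=Y21): rows 2, 9 → Dept takes values {W77, W96} — violation
(EmpID=F53, Salary=Y22): row 3 → Dept = W90 ✓
(EmpID=F12, Salary=Y22): row 5 → Dept = W50 ✓
(EmpID=F54, Salary=Y53): row 6 → Dept = W98 ✓
(EmpID=F54, Salary=Y58): rows 7, 12, 13 → Dept = W93, W93, W93 ✓
(EmpID=F30, Salary=Y46): row 8 → Dept = W77 ✓
(EmpID=F12, Salary=Y46): row 10 → Dept = W58 ✓
(EmpID=F30, Salary=Y53): row 11 → Dept = W96 ✓
Two rows agree on {EmpID, Salary} but differ on Dept, so {EmpID, Salary} -> Dept does not hold.

No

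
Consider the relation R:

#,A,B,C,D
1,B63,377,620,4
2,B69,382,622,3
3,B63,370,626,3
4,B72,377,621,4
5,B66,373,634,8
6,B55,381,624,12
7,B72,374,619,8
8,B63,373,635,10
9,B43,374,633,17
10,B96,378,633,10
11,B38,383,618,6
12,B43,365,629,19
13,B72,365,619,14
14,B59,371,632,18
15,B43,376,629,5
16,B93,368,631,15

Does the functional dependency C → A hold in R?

C=620: row 1 → A = B63 ✓
C=622: row 2 → A = B69 ✓
C=626: row 3 → A = B63 ✓
C=621: row 4 → A = B72 ✓
C=634: row 5 → A = B66 ✓
C=624: row 6 → A = B55 ✓
C=619: rows 7, 13 → A = B72, B72 ✓
C=635: row 8 → A = B63 ✓
C=633: rows 9, 10 → A takes values {B43, B96} — violation
C=618: row 11 → A = B38 ✓
C=629: rows 12, 15 → A = B43, B43 ✓
C=632: row 14 → A = B59 ✓
C=631: row 16 → A = B93 ✓
Two rows agree on C but differ on A, so C → A does not hold.

No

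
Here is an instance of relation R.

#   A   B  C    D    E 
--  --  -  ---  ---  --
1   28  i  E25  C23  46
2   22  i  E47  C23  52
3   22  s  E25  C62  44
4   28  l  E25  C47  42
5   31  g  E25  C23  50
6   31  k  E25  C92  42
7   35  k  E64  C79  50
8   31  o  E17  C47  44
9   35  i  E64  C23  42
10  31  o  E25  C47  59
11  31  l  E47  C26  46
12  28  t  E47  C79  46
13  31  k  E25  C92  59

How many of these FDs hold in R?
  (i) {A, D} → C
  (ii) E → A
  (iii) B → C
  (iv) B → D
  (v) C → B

0

(i) {A, D} → C: (A=31, D=C47): rows 8, 10 → C takes values {E17, E25} — violation — fails.
(ii) E → A: E=46: rows 1, 11, 12 → A takes values {28, 31} — violation; E=44: rows 3, 8 → A takes values {22, 31} — violation; E=42: rows 4, 6, 9 → A takes values {28, 31, 35} — violation; E=50: rows 5, 7 → A takes values {31, 35} — violation — fails.
(iii) B → C: B=i: rows 1, 2, 9 → C takes values {E25, E47, E64} — violation; B=l: rows 4, 11 → C takes values {E25, E47} — violation; B=k: rows 6, 7, 13 → C takes values {E25, E64} — violation; B=o: rows 8, 10 → C takes values {E17, E25} — violation — fails.
(iv) B → D: B=l: rows 4, 11 → D takes values {C47, C26} — violation; B=k: rows 6, 7, 13 → D takes values {C92, C79} — violation — fails.
(v) C → B: C=E25: rows 1, 3, 4, 5, 6, 10, 13 → B takes values {i, s, l, g, k, o} — violation; C=E47: rows 2, 11, 12 → B takes values {i, l, t} — violation; C=E64: rows 7, 9 → B takes values {k, i} — violation — fails.
None of the 5 dependencies hold.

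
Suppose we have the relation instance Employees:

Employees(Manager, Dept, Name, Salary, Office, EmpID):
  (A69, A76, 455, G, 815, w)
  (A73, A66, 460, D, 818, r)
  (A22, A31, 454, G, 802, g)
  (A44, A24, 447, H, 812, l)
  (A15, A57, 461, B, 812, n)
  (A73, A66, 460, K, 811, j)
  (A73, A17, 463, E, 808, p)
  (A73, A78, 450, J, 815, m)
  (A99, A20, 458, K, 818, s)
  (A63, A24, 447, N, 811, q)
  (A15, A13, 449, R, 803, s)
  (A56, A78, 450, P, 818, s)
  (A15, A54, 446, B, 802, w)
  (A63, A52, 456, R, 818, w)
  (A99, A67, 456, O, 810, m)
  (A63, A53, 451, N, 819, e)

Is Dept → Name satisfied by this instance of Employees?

Yes

Dept=A76: 1 row → Name = 455 ✓
Dept=A66: 2 rows → Name = 460, 460 ✓
Dept=A31: 1 row → Name = 454 ✓
Dept=A24: 2 rows → Name = 447, 447 ✓
Dept=A57: 1 row → Name = 461 ✓
Dept=A17: 1 row → Name = 463 ✓
Dept=A78: 2 rows → Name = 450, 450 ✓
Dept=A20: 1 row → Name = 458 ✓
Dept=A13: 1 row → Name = 449 ✓
Dept=A54: 1 row → Name = 446 ✓
Dept=A52: 1 row → Name = 456 ✓
Dept=A67: 1 row → Name = 456 ✓
Dept=A53: 1 row → Name = 451 ✓
Every Dept value is associated with a single Name value, so Dept → Name holds.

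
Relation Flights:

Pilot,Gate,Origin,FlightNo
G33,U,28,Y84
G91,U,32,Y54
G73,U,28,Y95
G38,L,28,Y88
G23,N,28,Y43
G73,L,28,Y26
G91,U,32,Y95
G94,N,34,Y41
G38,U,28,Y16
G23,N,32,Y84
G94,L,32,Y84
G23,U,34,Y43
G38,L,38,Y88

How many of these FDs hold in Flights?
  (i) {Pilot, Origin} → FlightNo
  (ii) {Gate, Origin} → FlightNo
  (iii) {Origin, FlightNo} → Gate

0

(i) {Pilot, Origin} → FlightNo: (Pilot=G91, Origin=32): 2 rows → FlightNo takes values {Y54, Y95} — violation; (Pilot=G73, Origin=28): 2 rows → FlightNo takes values {Y95, Y26} — violation; (Pilot=G38, Origin=28): 2 rows → FlightNo takes values {Y88, Y16} — violation — fails.
(ii) {Gate, Origin} → FlightNo: (Gate=U, Origin=28): 3 rows → FlightNo takes values {Y84, Y95, Y16} — violation; (Gate=U, Origin=32): 2 rows → FlightNo takes values {Y54, Y95} — violation; (Gate=L, Origin=28): 2 rows → FlightNo takes values {Y88, Y26} — violation — fails.
(iii) {Origin, FlightNo} → Gate: (Origin=32, FlightNo=Y84): 2 rows → Gate takes values {N, L} — violation — fails.
None of the 3 dependencies hold.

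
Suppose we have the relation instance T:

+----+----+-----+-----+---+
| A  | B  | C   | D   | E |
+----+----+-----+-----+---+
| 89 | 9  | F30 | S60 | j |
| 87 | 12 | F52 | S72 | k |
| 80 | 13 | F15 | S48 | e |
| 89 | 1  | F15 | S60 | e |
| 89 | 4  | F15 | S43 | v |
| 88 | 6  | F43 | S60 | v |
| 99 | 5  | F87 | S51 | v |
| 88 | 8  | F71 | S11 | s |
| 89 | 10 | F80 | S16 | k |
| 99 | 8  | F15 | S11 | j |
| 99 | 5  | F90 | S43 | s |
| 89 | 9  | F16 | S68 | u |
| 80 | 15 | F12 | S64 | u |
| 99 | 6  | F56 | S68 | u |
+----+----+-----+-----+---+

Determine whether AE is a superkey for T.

Yes

All 14 rows have distinct AE values, so AE → (all attributes) holds and AE is a superkey.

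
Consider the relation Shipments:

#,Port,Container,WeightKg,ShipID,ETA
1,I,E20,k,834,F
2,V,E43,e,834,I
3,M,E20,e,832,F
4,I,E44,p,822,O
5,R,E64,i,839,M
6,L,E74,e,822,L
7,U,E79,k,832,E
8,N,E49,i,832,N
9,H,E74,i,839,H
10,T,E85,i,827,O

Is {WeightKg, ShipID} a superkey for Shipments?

Rows 5 and 9 have the same {WeightKg, ShipID} value (WeightKg=i, ShipID=839) but are distinct tuples, so {WeightKg, ShipID} does not determine every attribute — not a superkey.

No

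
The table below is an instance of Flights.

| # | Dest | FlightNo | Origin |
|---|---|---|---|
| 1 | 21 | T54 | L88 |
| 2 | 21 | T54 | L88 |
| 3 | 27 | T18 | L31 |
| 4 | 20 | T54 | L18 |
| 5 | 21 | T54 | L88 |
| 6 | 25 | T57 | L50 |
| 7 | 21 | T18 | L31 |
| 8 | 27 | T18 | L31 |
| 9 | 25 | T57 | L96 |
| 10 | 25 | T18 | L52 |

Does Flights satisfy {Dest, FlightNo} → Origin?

(Dest=21, FlightNo=T54): rows 1, 2, 5 → Origin = L88, L88, L88 ✓
(Dest=27, FlightNo=T18): rows 3, 8 → Origin = L31, L31 ✓
(Dest=20, FlightNo=T54): row 4 → Origin = L18 ✓
(Dest=25, FlightNo=T57): rows 6, 9 → Origin takes values {L50, L96} — violation
(Dest=21, FlightNo=T18): row 7 → Origin = L31 ✓
(Dest=25, FlightNo=T18): row 10 → Origin = L52 ✓
Two rows agree on {Dest, FlightNo} but differ on Origin, so {Dest, FlightNo} → Origin does not hold.

No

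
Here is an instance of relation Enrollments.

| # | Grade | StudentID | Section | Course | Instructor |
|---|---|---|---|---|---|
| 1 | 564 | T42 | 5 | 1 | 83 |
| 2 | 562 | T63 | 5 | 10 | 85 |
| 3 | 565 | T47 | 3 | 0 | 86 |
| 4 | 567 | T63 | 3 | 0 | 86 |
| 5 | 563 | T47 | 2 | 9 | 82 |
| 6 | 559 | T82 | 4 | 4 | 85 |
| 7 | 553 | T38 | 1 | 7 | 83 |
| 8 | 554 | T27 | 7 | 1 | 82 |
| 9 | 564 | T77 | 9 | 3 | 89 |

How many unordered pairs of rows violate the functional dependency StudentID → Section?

StudentID=T63: violating pairs (2,4) — 1 pair.
StudentID=T47: violating pairs (3,5) — 1 pair.

2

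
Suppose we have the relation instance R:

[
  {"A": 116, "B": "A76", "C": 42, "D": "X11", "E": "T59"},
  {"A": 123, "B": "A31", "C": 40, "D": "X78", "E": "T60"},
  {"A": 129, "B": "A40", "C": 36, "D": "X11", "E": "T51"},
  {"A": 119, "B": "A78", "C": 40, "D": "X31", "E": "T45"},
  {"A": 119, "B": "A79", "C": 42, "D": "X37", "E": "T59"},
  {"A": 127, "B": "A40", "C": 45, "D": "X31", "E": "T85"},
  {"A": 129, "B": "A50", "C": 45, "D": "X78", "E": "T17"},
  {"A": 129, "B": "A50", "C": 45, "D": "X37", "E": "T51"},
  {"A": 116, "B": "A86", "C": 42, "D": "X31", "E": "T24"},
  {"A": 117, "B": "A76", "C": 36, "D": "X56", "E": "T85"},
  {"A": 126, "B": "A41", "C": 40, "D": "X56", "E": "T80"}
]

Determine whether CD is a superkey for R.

Yes

All 11 rows have distinct CD values, so CD → (all attributes) holds and CD is a superkey.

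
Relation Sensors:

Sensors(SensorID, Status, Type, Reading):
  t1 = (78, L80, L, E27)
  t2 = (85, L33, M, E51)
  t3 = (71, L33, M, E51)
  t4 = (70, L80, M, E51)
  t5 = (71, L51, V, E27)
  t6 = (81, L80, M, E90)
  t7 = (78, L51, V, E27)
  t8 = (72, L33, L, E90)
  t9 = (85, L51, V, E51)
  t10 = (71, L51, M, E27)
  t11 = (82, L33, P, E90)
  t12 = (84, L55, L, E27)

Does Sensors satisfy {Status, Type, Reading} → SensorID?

(Status=L80, Type=L, Reading=E27): row 1 → SensorID = 78 ✓
(Status=L33, Type=M, Reading=E51): rows 2, 3 → SensorID takes values {85, 71} — violation
(Status=L80, Type=M, Reading=E51): row 4 → SensorID = 70 ✓
(Status=L51, Type=V, Reading=E27): rows 5, 7 → SensorID takes values {71, 78} — violation
(Status=L80, Type=M, Reading=E90): row 6 → SensorID = 81 ✓
(Status=L33, Type=L, Reading=E90): row 8 → SensorID = 72 ✓
(Status=L51, Type=V, Reading=E51): row 9 → SensorID = 85 ✓
(Status=L51, Type=M, Reading=E27): row 10 → SensorID = 71 ✓
(Status=L33, Type=P, Reading=E90): row 11 → SensorID = 82 ✓
(Status=L55, Type=L, Reading=E27): row 12 → SensorID = 84 ✓
Two rows agree on {Status, Type, Reading} but differ on SensorID, so {Status, Type, Reading} → SensorID does not hold.

No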